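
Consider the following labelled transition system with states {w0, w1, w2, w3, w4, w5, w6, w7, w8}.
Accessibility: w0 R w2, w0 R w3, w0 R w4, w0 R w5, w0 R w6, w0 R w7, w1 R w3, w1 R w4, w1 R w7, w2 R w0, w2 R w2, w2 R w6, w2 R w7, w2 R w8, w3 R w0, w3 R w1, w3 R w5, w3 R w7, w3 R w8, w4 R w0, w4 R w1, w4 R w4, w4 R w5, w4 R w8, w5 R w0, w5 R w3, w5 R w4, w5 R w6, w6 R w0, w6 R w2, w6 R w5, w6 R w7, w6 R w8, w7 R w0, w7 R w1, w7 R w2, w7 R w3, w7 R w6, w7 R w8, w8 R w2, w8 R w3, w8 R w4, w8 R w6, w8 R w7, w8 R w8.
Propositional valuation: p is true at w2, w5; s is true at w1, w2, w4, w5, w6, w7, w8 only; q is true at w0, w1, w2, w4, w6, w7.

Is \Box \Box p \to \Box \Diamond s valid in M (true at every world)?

Let φ = \Box \Box p \to \Box \Diamond s. Evaluate φ at each world:
  w0 (successors {w2, w3, w4, w5, w6, w7}): φ is true.
  w1 (successors {w3, w4, w7}): φ is true.
  w2 (successors {w0, w2, w6, w7, w8}): φ is true.
  w3 (successors {w0, w1, w5, w7, w8}): φ is true.
  w4 (successors {w0, w1, w4, w5, w8}): φ is true.
  w5 (successors {w0, w3, w4, w6}): φ is true.
  w6 (successors {w0, w2, w5, w7, w8}): φ is true.
  w7 (successors {w0, w1, w2, w3, w6, w8}): φ is true.
  w8 (successors {w2, w3, w4, w6, w7, w8}): φ is true.
For instance, at w5:
  At w5: \Box \Box p is false, \Box \Diamond s is true, so \Box \Box p \to \Box \Diamond s is true.
    At w5: \Box \Box p requires \Box p at every successor {w0, w3, w4, w6}.
      \Box p fails at w0, so \Box \Box p is false at w5.
    At w5: \Box \Diamond s requires \Diamond s at every successor {w0, w3, w4, w6}.
      At w0: \Diamond s is true.
      At w3: \Diamond s is true.
      At w4: \Diamond s is true.
      At w6: \Diamond s is true.
    So \Box \Diamond s is true at w5.

Yes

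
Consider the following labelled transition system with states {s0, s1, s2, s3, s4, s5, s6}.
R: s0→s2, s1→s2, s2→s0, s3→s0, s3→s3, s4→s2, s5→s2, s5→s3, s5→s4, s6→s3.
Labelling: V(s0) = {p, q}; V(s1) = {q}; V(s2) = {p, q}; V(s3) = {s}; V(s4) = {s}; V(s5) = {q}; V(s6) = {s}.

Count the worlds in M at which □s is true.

1

Let φ = □s. Evaluate φ at each world:
  s0 (successors {s2}): φ is false.
  s1 (successors {s2}): φ is false.
  s2 (successors {s0}): φ is false.
  s3 (successors {s0, s3}): φ is false.
  s4 (successors {s2}): φ is false.
  s5 (successors {s2, s3, s4}): φ is false.
  s6 (successors {s3}): φ is true.
For instance, at s0:
  At s0: □s requires s at every successor {s2}.
    s fails at s2, so □s is false at s0.
Satisfying worlds: {s6}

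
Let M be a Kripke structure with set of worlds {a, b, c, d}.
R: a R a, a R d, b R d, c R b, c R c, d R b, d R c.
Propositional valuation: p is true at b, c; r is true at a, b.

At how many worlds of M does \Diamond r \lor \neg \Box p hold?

4

Recall that \Box ψ holds at a world iff ψ holds at every accessible world, and \Diamond ψ holds iff ψ holds at some accessible world.
Let φ = \Diamond r \lor \neg \Box p. Evaluate φ at each world:
  a (successors {a, d}): φ is true.
  b (successors {d}): φ is true.
  c (successors {b, c}): φ is true.
  d (successors {b, c}): φ is true.
For instance, at a:
  At a: \Diamond r is true, \neg \Box p is true, so \Diamond r \lor \neg \Box p is true.
    At a: \Diamond r requires r at some successor in {a, d}.
      r holds at a, so \Diamond r is true at a.
    At a: \Box p is false, so \neg \Box p is true.
      At a: \Box p requires p at every successor {a, d}.
        p fails at a, so \Box p is false at a.
Satisfying worlds: {a, b, c, d}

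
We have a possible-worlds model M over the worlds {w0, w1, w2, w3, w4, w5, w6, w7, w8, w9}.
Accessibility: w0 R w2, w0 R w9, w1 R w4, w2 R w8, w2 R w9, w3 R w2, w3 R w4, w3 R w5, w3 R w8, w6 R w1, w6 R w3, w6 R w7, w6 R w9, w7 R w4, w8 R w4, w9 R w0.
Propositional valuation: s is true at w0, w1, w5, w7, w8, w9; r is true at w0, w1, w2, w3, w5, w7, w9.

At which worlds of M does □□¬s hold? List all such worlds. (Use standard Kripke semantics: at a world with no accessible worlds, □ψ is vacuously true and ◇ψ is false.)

Recall that □ψ holds at a world iff ψ holds at every accessible world, and ◇ψ holds iff ψ holds at some accessible world.
Let φ = □□¬s. Evaluate φ at each world:
  w0 (successors {w2, w9}): φ is false.
  w1 (successors {w4}): φ is true.
  w2 (successors {w8, w9}): φ is false.
  w3 (successors {w2, w4, w5, w8}): φ is false.
  w4 (successors ∅): φ is true.
  w5 (successors ∅): φ is true.
  w6 (successors {w1, w3, w7, w9}): φ is false.
  w7 (successors {w4}): φ is true.
  w8 (successors {w4}): φ is true.
  w9 (successors {w0}): φ is false.
For instance, at w6:
  At w6: □□¬s requires □¬s at every successor {w1, w3, w7, w9}.
    □¬s fails at w3, so □□¬s is false at w6.
      At w3: □¬s requires ¬s at every successor {w2, w4, w5, w8}.
        ¬s fails at w5, so □¬s is false at w3.
Satisfying worlds: {w1, w4, w5, w7, w8}

w1, w4, w5, w7, w8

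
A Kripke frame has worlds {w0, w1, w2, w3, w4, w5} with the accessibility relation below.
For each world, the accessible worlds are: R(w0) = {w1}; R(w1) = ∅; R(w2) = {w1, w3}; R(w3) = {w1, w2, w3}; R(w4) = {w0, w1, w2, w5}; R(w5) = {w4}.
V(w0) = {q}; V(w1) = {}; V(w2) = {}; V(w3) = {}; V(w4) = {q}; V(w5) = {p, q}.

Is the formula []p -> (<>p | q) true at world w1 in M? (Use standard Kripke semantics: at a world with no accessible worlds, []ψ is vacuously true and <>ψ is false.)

No

At w1: []p is true, <>p | q is false, so []p -> (<>p | q) is false.
  At w1: no accessible worlds, so []p holds vacuously.
  At w1: <>p is false, q is false, so <>p | q is false.
    At w1: no accessible worlds, so <>p is false.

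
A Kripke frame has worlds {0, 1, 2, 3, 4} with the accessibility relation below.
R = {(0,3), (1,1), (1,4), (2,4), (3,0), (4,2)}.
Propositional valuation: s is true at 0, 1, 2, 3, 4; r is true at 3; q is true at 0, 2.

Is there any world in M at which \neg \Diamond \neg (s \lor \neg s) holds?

Yes

Let φ = \neg \Diamond \neg (s \lor \neg s). Evaluate φ at each world:
  0 (successors {3}): φ is true.
  1 (successors {1, 4}): φ is true.
  2 (successors {4}): φ is true.
  3 (successors {0}): φ is true.
  4 (successors {2}): φ is true.
Detail at 0 (witness):
  At 0: \Diamond \neg (s \lor \neg s) is false, so \neg \Diamond \neg (s \lor \neg s) is true.
    At 0: \Diamond \neg (s \lor \neg s) requires \neg (s \lor \neg s) at some successor in {3}.
      At 3: \neg (s \lor \neg s) is false.
    So \Diamond \neg (s \lor \neg s) is false at 0.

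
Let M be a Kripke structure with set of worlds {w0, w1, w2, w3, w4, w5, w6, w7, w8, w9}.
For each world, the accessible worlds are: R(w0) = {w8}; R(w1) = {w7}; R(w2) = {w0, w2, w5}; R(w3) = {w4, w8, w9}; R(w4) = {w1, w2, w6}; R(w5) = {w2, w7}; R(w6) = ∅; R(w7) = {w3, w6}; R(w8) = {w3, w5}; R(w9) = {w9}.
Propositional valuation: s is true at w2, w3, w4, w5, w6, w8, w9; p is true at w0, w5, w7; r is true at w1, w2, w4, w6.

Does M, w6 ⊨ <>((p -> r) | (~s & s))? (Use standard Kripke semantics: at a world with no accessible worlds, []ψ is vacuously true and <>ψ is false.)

No

At w6: no accessible worlds, so <>((p -> r) | (~s & s)) is false.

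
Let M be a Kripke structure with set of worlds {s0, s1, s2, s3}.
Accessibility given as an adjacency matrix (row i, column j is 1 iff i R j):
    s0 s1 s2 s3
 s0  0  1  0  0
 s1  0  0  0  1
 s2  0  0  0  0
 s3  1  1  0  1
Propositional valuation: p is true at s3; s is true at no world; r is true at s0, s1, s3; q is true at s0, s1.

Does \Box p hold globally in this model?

No

Recall that \Box ψ holds at a world iff ψ holds at every accessible world, and \Diamond ψ holds iff ψ holds at some accessible world.
Let φ = \Box p. Evaluate φ at each world:
  s0 (successors {s1}): φ is false.
  s1 (successors {s3}): φ is true.
  s2 (successors ∅): φ is true.
  s3 (successors {s0, s1, s3}): φ is false.
Detail at s0 (counterexample):
  At s0: \Box p requires p at every successor {s1}.
    p fails at s1, so \Box p is false at s0.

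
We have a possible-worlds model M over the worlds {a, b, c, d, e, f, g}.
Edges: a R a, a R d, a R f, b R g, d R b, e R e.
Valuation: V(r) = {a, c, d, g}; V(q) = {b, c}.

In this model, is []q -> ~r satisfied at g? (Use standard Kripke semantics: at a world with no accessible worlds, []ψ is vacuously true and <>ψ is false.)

At g: []q is true, ~r is false, so []q -> ~r is false.
  At g: no accessible worlds, so []q holds vacuously.

No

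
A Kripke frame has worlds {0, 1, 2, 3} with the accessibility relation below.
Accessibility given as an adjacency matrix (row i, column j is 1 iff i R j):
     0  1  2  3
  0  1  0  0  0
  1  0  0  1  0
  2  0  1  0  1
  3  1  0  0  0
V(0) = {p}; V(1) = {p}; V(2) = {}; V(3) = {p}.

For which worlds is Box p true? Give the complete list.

Let φ = Box p. Evaluate φ at each world:
  0 (successors {0}): φ is true.
  1 (successors {2}): φ is false.
  2 (successors {1, 3}): φ is true.
  3 (successors {0}): φ is true.
For instance, at 3:
  At 3: Box p requires p at every successor {0}.
    At 0: p is true.
  So Box p is true at 3.
Satisfying worlds: {0, 2, 3}

0, 2, 3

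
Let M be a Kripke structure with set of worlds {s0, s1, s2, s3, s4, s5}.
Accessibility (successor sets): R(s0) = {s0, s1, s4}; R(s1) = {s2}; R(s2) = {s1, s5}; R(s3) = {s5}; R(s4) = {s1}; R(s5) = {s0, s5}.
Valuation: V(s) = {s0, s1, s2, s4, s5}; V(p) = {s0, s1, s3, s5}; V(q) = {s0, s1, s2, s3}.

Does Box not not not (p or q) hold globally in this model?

Recall that Box ψ holds at a world iff ψ holds at every accessible world, and Dia ψ holds iff ψ holds at some accessible world.
Let φ = Box not not not (p or q). Evaluate φ at each world:
  s0 (successors {s0, s1, s4}): φ is false.
  s1 (successors {s2}): φ is false.
  s2 (successors {s1, s5}): φ is false.
  s3 (successors {s5}): φ is false.
  s4 (successors {s1}): φ is false.
  s5 (successors {s0, s5}): φ is false.
Detail at s0 (counterexample):
  At s0: Box not not not (p or q) requires not not not (p or q) at every successor {s0, s1, s4}.
    not not not (p or q) fails at s0, so Box not not not (p or q) is false at s0.

No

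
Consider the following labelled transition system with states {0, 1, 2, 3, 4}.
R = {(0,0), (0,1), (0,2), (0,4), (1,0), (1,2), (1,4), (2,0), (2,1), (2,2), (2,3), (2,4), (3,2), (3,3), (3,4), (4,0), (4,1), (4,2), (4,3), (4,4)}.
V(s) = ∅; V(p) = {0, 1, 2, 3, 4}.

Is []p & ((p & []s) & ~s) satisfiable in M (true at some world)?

Let φ = []p & ((p & []s) & ~s). Evaluate φ at each world:
  0 (successors {0, 1, 2, 4}): φ is false.
  1 (successors {0, 2, 4}): φ is false.
  2 (successors {0, 1, 2, 3, 4}): φ is false.
  3 (successors {2, 3, 4}): φ is false.
  4 (successors {0, 1, 2, 3, 4}): φ is false.
For instance, at 1:
  At 1: []p is true, (p & []s) & ~s is false, so []p & ((p & []s) & ~s) is false.
    At 1: []p requires p at every successor {0, 2, 4}.
      At 0: p is true.
      At 2: p is true.
      At 4: p is true.
    So []p is true at 1.
    At 1: p & []s is false, ~s is true, so (p & []s) & ~s is false.
      At 1: p is true, []s is false, so p & []s is false.

No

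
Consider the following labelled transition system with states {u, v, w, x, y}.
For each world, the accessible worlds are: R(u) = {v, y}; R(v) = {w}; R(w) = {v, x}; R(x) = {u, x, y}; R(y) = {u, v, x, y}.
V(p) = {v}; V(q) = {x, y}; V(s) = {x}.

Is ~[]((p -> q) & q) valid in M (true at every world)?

Yes

Let φ = ~[]((p -> q) & q). Evaluate φ at each world:
  u (successors {v, y}): φ is true.
  v (successors {w}): φ is true.
  w (successors {v, x}): φ is true.
  x (successors {u, x, y}): φ is true.
  y (successors {u, v, x, y}): φ is true.
For instance, at u:
  At u: []((p -> q) & q) is false, so ~[]((p -> q) & q) is true.
    At u: []((p -> q) & q) requires (p -> q) & q at every successor {v, y}.
      (p -> q) & q fails at v, so []((p -> q) & q) is false at u.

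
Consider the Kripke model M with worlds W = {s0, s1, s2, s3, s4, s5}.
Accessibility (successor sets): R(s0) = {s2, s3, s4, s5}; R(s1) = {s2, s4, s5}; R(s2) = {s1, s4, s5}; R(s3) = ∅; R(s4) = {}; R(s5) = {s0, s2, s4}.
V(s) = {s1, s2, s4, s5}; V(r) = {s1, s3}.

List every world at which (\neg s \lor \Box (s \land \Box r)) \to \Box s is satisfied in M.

Let φ = (\neg s \lor \Box (s \land \Box r)) \to \Box s. Evaluate φ at each world:
  s0 (successors {s2, s3, s4, s5}): φ is false.
  s1 (successors {s2, s4, s5}): φ is true.
  s2 (successors {s1, s4, s5}): φ is true.
  s3 (successors ∅): φ is true.
  s4 (successors ∅): φ is true.
  s5 (successors {s0, s2, s4}): φ is true.
For instance, at s0:
  At s0: \neg s \lor \Box (s \land \Box r) is true, \Box s is false, so (\neg s \lor \Box (s \land \Box r)) \to \Box s is false.
    At s0: \neg s is true, \Box (s \land \Box r) is false, so \neg s \lor \Box (s \land \Box r) is true.
      At s0: \Box (s \land \Box r) requires s \land \Box r at every successor {s2, s3, s4, s5}.
        s \land \Box r fails at s2, so \Box (s \land \Box r) is false at s0.
    At s0: \Box s requires s at every successor {s2, s3, s4, s5}.
      s fails at s3, so \Box s is false at s0.
Satisfying worlds: {s1, s2, s3, s4, s5}

s1, s2, s3, s4, s5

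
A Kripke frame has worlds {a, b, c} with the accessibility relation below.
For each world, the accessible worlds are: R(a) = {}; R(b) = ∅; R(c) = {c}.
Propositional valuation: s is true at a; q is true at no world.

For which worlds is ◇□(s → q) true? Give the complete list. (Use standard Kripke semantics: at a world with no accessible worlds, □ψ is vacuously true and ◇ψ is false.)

c

Let φ = ◇□(s → q). Evaluate φ at each world:
  a (successors ∅): φ is false.
  b (successors ∅): φ is false.
  c (successors {c}): φ is true.
For instance, at c:
  At c: ◇□(s → q) requires □(s → q) at some successor in {c}.
    □(s → q) holds at c, so ◇□(s → q) is true at c.
      At c: □(s → q) requires s → q at every successor {c}.
        At c: s → q is true.
      So □(s → q) is true at c.
Satisfying worlds: {c}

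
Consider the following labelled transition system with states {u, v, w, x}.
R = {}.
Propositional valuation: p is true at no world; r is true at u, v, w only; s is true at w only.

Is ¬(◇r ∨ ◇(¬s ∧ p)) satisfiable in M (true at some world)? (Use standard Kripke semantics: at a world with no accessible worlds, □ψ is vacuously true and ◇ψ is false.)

Let φ = ¬(◇r ∨ ◇(¬s ∧ p)). Evaluate φ at each world:
  u (successors ∅): φ is true.
  v (successors ∅): φ is true.
  w (successors ∅): φ is true.
  x (successors ∅): φ is true.
Detail at u (witness):
  At u: ◇r ∨ ◇(¬s ∧ p) is false, so ¬(◇r ∨ ◇(¬s ∧ p)) is true.
    At u: ◇r is false, ◇(¬s ∧ p) is false, so ◇r ∨ ◇(¬s ∧ p) is false.
      At u: no accessible worlds, so ◇r is false.
      At u: no accessible worlds, so ◇(¬s ∧ p) is false.

Yes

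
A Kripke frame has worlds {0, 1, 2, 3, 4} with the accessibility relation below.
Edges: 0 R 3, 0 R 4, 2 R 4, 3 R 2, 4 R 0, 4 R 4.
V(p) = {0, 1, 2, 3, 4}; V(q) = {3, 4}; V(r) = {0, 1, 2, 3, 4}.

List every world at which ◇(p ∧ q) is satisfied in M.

Recall that ◇ψ holds at a world iff ψ holds at some accessible world.
Let φ = ◇(p ∧ q). Evaluate φ at each world:
  0 (successors {3, 4}): φ is true.
  1 (successors ∅): φ is false.
  2 (successors {4}): φ is true.
  3 (successors {2}): φ is false.
  4 (successors {0, 4}): φ is true.
For instance, at 2:
  At 2: ◇(p ∧ q) requires p ∧ q at some successor in {4}.
    p ∧ q holds at 4, so ◇(p ∧ q) is true at 2.
Satisfying worlds: {0, 2, 4}

0, 2, 4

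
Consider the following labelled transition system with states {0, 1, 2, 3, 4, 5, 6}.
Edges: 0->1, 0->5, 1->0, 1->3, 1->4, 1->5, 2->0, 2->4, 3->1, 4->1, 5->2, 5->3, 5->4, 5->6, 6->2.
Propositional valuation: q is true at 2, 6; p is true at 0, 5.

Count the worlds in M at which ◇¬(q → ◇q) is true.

2

Let φ = ◇¬(q → ◇q). Evaluate φ at each world:
  0 (successors {1, 5}): φ is false.
  1 (successors {0, 3, 4, 5}): φ is false.
  2 (successors {0, 4}): φ is false.
  3 (successors {1}): φ is false.
  4 (successors {1}): φ is false.
  5 (successors {2, 3, 4, 6}): φ is true.
  6 (successors {2}): φ is true.
For instance, at 6:
  At 6: ◇¬(q → ◇q) requires ¬(q → ◇q) at some successor in {2}.
    ¬(q → ◇q) holds at 2, so ◇¬(q → ◇q) is true at 6.
      At 2: q → ◇q is false, so ¬(q → ◇q) is true.
Satisfying worlds: {5, 6}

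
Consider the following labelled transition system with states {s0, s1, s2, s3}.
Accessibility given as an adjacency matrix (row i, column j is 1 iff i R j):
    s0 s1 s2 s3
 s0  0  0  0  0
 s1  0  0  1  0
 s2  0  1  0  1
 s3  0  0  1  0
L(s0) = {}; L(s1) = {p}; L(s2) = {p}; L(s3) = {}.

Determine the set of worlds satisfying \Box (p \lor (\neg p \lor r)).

s0, s1, s2, s3

Recall that \Box ψ holds at a world iff ψ holds at every accessible world, and \Diamond ψ holds iff ψ holds at some accessible world.
Let φ = \Box (p \lor (\neg p \lor r)). Evaluate φ at each world:
  s0 (successors ∅): φ is true.
  s1 (successors {s2}): φ is true.
  s2 (successors {s1, s3}): φ is true.
  s3 (successors {s2}): φ is true.
For instance, at s3:
  At s3: \Box (p \lor (\neg p \lor r)) requires p \lor (\neg p \lor r) at every successor {s2}.
    At s2: p \lor (\neg p \lor r) is true.
  So \Box (p \lor (\neg p \lor r)) is true at s3.
Satisfying worlds: {s0, s1, s2, s3}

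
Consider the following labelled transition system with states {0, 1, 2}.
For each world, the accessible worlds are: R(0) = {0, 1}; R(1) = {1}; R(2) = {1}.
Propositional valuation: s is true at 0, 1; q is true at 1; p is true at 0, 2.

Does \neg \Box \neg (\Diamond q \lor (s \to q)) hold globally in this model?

Yes

Let φ = \neg \Box \neg (\Diamond q \lor (s \to q)). Evaluate φ at each world:
  0 (successors {0, 1}): φ is true.
  1 (successors {1}): φ is true.
  2 (successors {1}): φ is true.
For instance, at 1:
  At 1: \Box \neg (\Diamond q \lor (s \to q)) is false, so \neg \Box \neg (\Diamond q \lor (s \to q)) is true.
    At 1: \Box \neg (\Diamond q \lor (s \to q)) requires \neg (\Diamond q \lor (s \to q)) at every successor {1}.
      \neg (\Diamond q \lor (s \to q)) fails at 1, so \Box \neg (\Diamond q \lor (s \to q)) is false at 1.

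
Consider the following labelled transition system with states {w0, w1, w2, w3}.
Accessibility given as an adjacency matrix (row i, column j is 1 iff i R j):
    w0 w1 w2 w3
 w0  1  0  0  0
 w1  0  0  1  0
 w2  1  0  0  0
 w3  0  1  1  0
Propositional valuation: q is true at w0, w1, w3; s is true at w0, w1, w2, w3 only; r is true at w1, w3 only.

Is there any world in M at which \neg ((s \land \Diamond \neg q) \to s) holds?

No

Let φ = \neg ((s \land \Diamond \neg q) \to s). Evaluate φ at each world:
  w0 (successors {w0}): φ is false.
  w1 (successors {w2}): φ is false.
  w2 (successors {w0}): φ is false.
  w3 (successors {w1, w2}): φ is false.
For instance, at w1:
  At w1: (s \land \Diamond \neg q) \to s is true, so \neg ((s \land \Diamond \neg q) \to s) is false.
    At w1: s \land \Diamond \neg q is true, s is true, so (s \land \Diamond \neg q) \to s is true.
      At w1: s is true, \Diamond \neg q is true, so s \land \Diamond \neg q is true.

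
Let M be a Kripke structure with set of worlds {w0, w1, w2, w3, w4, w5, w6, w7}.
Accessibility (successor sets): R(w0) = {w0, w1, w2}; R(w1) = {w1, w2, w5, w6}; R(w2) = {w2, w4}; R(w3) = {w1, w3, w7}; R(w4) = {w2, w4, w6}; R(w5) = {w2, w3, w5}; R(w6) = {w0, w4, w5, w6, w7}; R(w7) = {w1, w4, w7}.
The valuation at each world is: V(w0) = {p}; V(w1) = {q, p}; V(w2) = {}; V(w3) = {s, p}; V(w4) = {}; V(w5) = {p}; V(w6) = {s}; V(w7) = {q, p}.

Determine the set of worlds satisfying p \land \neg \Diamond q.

w5

Let φ = p \land \neg \Diamond q. Evaluate φ at each world:
  w0 (successors {w0, w1, w2}): φ is false.
  w1 (successors {w1, w2, w5, w6}): φ is false.
  w2 (successors {w2, w4}): φ is false.
  w3 (successors {w1, w3, w7}): φ is false.
  w4 (successors {w2, w4, w6}): φ is false.
  w5 (successors {w2, w3, w5}): φ is true.
  w6 (successors {w0, w4, w5, w6, w7}): φ is false.
  w7 (successors {w1, w4, w7}): φ is false.
For instance, at w7:
  At w7: p is true, \neg \Diamond q is false, so p \land \neg \Diamond q is false.
    At w7: \Diamond q is true, so \neg \Diamond q is false.
      At w7: \Diamond q requires q at some successor in {w1, w4, w7}.
        q holds at w1, so \Diamond q is true at w7.
Satisfying worlds: {w5}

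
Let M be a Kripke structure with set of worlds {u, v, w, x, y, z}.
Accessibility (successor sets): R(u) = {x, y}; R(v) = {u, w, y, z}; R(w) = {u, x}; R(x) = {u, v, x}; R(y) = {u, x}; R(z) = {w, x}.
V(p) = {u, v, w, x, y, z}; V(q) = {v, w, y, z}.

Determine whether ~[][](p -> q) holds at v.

Yes

At v: [][](p -> q) is false, so ~[][](p -> q) is true.
  At v: [][](p -> q) requires [](p -> q) at every successor {u, w, y, z}.
    [](p -> q) fails at u, so [][](p -> q) is false at v.
      At u: [](p -> q) requires p -> q at every successor {x, y}.
        p -> q fails at x, so [](p -> q) is false at u.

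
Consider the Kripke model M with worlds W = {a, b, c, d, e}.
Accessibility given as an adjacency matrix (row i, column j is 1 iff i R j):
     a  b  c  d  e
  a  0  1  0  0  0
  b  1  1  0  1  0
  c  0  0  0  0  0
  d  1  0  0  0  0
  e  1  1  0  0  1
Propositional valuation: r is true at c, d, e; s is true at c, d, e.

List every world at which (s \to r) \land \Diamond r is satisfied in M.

Recall that \Diamond ψ holds at a world iff ψ holds at some accessible world.
Let φ = (s \to r) \land \Diamond r. Evaluate φ at each world:
  a (successors {b}): φ is false.
  b (successors {a, b, d}): φ is true.
  c (successors ∅): φ is false.
  d (successors {a}): φ is false.
  e (successors {a, b, e}): φ is true.
For instance, at a:
  At a: s \to r is true, \Diamond r is false, so (s \to r) \land \Diamond r is false.
    At a: \Diamond r requires r at some successor in {b}.
      At b: r is false.
    So \Diamond r is false at a.
Satisfying worlds: {b, e}

b, e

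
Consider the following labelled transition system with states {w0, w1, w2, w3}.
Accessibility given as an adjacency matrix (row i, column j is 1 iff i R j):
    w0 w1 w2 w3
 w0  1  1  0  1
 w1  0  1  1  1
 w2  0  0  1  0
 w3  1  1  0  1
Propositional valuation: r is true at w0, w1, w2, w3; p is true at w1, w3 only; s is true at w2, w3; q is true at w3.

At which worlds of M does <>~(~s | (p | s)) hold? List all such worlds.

none

Recall that <>ψ holds at a world iff ψ holds at some accessible world.
Let φ = <>~(~s | (p | s)). Evaluate φ at each world:
  w0 (successors {w0, w1, w3}): φ is false.
  w1 (successors {w1, w2, w3}): φ is false.
  w2 (successors {w2}): φ is false.
  w3 (successors {w0, w1, w3}): φ is false.
For instance, at w0:
  At w0: <>~(~s | (p | s)) requires ~(~s | (p | s)) at some successor in {w0, w1, w3}.
    At w0: ~(~s | (p | s)) is false.
    At w1: ~(~s | (p | s)) is false.
    At w3: ~(~s | (p | s)) is false.
  So <>~(~s | (p | s)) is false at w0.
Satisfying worlds: none.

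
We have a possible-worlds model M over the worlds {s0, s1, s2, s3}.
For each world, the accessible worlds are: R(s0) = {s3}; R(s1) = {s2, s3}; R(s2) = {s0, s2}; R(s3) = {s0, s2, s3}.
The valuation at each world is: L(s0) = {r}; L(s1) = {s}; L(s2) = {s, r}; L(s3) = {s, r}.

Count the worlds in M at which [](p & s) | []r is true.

Recall that []ψ holds at a world iff ψ holds at every accessible world, and <>ψ holds iff ψ holds at some accessible world.
Let φ = [](p & s) | []r. Evaluate φ at each world:
  s0 (successors {s3}): φ is true.
  s1 (successors {s2, s3}): φ is true.
  s2 (successors {s0, s2}): φ is true.
  s3 (successors {s0, s2, s3}): φ is true.
For instance, at s3:
  At s3: [](p & s) is false, []r is true, so [](p & s) | []r is true.
    At s3: [](p & s) requires p & s at every successor {s0, s2, s3}.
      p & s fails at s0, so [](p & s) is false at s3.
    At s3: []r requires r at every successor {s0, s2, s3}.
      At s0: r is true.
      At s2: r is true.
      At s3: r is true.
    So []r is true at s3.
Satisfying worlds: {s0, s1, s2, s3}

4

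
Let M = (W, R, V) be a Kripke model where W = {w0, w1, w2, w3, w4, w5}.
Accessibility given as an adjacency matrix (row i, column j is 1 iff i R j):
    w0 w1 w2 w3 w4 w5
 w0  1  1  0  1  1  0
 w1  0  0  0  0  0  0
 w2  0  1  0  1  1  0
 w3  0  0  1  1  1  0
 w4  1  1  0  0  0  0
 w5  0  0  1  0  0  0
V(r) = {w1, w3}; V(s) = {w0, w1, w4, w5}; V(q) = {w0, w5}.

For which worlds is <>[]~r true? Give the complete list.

w0, w2, w4

Let φ = <>[]~r. Evaluate φ at each world:
  w0 (successors {w0, w1, w3, w4}): φ is true.
  w1 (successors ∅): φ is false.
  w2 (successors {w1, w3, w4}): φ is true.
  w3 (successors {w2, w3, w4}): φ is false.
  w4 (successors {w0, w1}): φ is true.
  w5 (successors {w2}): φ is false.
For instance, at w4:
  At w4: <>[]~r requires []~r at some successor in {w0, w1}.
    []~r holds at w1, so <>[]~r is true at w4.
      At w1: no accessible worlds, so []~r holds vacuously.
Satisfying worlds: {w0, w2, w4}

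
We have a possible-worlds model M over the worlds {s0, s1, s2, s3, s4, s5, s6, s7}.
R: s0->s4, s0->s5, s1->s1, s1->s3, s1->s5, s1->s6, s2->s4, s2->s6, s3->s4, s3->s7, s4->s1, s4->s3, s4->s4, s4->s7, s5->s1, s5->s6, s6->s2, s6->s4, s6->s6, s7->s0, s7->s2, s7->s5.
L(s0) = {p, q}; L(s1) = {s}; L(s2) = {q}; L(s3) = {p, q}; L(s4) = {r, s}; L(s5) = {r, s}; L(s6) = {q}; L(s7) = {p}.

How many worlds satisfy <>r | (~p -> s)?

Recall that <>ψ holds at a world iff ψ holds at some accessible world.
Let φ = <>r | (~p -> s). Evaluate φ at each world:
  s0 (successors {s4, s5}): φ is true.
  s1 (successors {s1, s3, s5, s6}): φ is true.
  s2 (successors {s4, s6}): φ is true.
  s3 (successors {s4, s7}): φ is true.
  s4 (successors {s1, s3, s4, s7}): φ is true.
  s5 (successors {s1, s6}): φ is true.
  s6 (successors {s2, s4, s6}): φ is true.
  s7 (successors {s0, s2, s5}): φ is true.
For instance, at s6:
  At s6: <>r is true, ~p -> s is false, so <>r | (~p -> s) is true.
    At s6: <>r requires r at some successor in {s2, s4, s6}.
      r holds at s4, so <>r is true at s6.
Satisfying worlds: {s0, s1, s2, s3, s4, s5, s6, s7}

8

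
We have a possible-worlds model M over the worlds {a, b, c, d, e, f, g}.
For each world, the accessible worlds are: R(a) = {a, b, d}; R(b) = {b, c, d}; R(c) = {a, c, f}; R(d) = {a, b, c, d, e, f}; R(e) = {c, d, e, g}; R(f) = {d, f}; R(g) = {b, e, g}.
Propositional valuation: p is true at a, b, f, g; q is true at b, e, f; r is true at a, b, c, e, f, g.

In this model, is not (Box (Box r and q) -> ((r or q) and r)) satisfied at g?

No

Recall that Box ψ holds at a world iff ψ holds at every accessible world, and Dia ψ holds iff ψ holds at some accessible world.
At g: Box (Box r and q) -> ((r or q) and r) is true, so not (Box (Box r and q) -> ((r or q) and r)) is false.
  At g: Box (Box r and q) is false, (r or q) and r is true, so Box (Box r and q) -> ((r or q) and r) is true.
    At g: Box (Box r and q) requires Box r and q at every successor {b, e, g}.
      Box r and q fails at b, so Box (Box r and q) is false at g.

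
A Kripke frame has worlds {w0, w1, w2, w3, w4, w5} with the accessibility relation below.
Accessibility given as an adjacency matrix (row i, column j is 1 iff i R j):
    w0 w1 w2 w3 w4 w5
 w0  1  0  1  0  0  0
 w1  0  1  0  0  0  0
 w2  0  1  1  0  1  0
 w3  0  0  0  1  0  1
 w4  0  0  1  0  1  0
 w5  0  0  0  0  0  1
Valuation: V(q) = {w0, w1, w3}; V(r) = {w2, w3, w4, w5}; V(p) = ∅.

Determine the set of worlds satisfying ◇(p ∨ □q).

w1, w2

Recall that □ψ holds at a world iff ψ holds at every accessible world, and ◇ψ holds iff ψ holds at some accessible world.
Let φ = ◇(p ∨ □q). Evaluate φ at each world:
  w0 (successors {w0, w2}): φ is false.
  w1 (successors {w1}): φ is true.
  w2 (successors {w1, w2, w4}): φ is true.
  w3 (successors {w3, w5}): φ is false.
  w4 (successors {w2, w4}): φ is false.
  w5 (successors {w5}): φ is false.
For instance, at w5:
  At w5: ◇(p ∨ □q) requires p ∨ □q at some successor in {w5}.
    At w5: p ∨ □q is false.
  So ◇(p ∨ □q) is false at w5.
Satisfying worlds: {w1, w2}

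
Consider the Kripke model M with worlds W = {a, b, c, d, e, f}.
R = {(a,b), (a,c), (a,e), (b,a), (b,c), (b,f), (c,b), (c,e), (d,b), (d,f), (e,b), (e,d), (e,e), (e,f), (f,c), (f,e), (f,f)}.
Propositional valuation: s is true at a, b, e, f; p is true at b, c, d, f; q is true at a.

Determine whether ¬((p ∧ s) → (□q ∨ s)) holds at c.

At c: (p ∧ s) → (□q ∨ s) is true, so ¬((p ∧ s) → (□q ∨ s)) is false.
  At c: p ∧ s is false, □q ∨ s is false, so (p ∧ s) → (□q ∨ s) is true.
    At c: □q is false, s is false, so □q ∨ s is false.
      At c: □q requires q at every successor {b, e}.
        q fails at b, so □q is false at c.

No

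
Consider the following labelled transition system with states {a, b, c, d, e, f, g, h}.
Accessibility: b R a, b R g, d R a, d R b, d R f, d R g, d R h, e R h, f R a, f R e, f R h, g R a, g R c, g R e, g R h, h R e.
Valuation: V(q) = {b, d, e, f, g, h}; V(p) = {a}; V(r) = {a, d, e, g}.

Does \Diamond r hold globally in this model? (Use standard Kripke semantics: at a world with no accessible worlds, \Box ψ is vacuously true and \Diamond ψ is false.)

Let φ = \Diamond r. Evaluate φ at each world:
  a (successors ∅): φ is false.
  b (successors {a, g}): φ is true.
  c (successors ∅): φ is false.
  d (successors {a, b, f, g, h}): φ is true.
  e (successors {h}): φ is false.
  f (successors {a, e, h}): φ is true.
  g (successors {a, c, e, h}): φ is true.
  h (successors {e}): φ is true.
Detail at a (counterexample):
  At a: no accessible worlds, so \Diamond r is false.

No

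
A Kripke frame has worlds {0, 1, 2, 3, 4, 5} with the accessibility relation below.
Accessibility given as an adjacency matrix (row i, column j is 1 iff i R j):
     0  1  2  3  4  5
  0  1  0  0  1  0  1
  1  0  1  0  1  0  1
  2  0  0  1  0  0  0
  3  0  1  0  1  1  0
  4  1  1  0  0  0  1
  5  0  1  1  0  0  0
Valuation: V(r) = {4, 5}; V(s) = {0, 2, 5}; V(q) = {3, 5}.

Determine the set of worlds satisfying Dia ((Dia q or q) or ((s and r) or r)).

Recall that Dia ψ holds at a world iff ψ holds at some accessible world.
Let φ = Dia ((Dia q or q) or ((s and r) or r)). Evaluate φ at each world:
  0 (successors {0, 3, 5}): φ is true.
  1 (successors {1, 3, 5}): φ is true.
  2 (successors {2}): φ is false.
  3 (successors {1, 3, 4}): φ is true.
  4 (successors {0, 1, 5}): φ is true.
  5 (successors {1, 2}): φ is true.
For instance, at 1:
  At 1: Dia ((Dia q or q) or ((s and r) or r)) requires (Dia q or q) or ((s and r) or r) at some successor in {1, 3, 5}.
    (Dia q or q) or ((s and r) or r) holds at 1, so Dia ((Dia q or q) or ((s and r) or r)) is true at 1.
      At 1: Dia q or q is true, (s and r) or r is false, so (Dia q or q) or ((s and r) or r) is true.
Satisfying worlds: {0, 1, 3, 4, 5}

0, 1, 3, 4, 5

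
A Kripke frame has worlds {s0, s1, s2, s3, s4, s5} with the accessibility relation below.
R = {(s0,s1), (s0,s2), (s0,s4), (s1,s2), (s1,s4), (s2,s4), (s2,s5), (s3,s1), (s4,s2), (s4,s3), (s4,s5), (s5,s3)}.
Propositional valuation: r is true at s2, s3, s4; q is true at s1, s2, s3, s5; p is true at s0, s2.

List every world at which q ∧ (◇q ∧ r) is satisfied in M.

s2, s3

Let φ = q ∧ (◇q ∧ r). Evaluate φ at each world:
  s0 (successors {s1, s2, s4}): φ is false.
  s1 (successors {s2, s4}): φ is false.
  s2 (successors {s4, s5}): φ is true.
  s3 (successors {s1}): φ is true.
  s4 (successors {s2, s3, s5}): φ is false.
  s5 (successors {s3}): φ is false.
For instance, at s2:
  At s2: q is true, ◇q ∧ r is true, so q ∧ (◇q ∧ r) is true.
    At s2: ◇q is true, r is true, so ◇q ∧ r is true.
      At s2: ◇q requires q at some successor in {s4, s5}.
        q holds at s5, so ◇q is true at s2.
Satisfying worlds: {s2, s3}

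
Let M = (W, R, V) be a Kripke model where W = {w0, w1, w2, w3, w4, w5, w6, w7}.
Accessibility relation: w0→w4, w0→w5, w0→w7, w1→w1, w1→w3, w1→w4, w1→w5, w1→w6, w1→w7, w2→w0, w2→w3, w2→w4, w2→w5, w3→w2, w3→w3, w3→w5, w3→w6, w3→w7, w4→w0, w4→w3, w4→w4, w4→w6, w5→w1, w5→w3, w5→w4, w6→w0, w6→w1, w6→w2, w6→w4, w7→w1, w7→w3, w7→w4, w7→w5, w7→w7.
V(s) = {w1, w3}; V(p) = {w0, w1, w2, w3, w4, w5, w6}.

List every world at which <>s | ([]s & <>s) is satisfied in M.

Let φ = <>s | ([]s & <>s). Evaluate φ at each world:
  w0 (successors {w4, w5, w7}): φ is false.
  w1 (successors {w1, w3, w4, w5, w6, w7}): φ is true.
  w2 (successors {w0, w3, w4, w5}): φ is true.
  w3 (successors {w2, w3, w5, w6, w7}): φ is true.
  w4 (successors {w0, w3, w4, w6}): φ is true.
  w5 (successors {w1, w3, w4}): φ is true.
  w6 (successors {w0, w1, w2, w4}): φ is true.
  w7 (successors {w1, w3, w4, w5, w7}): φ is true.
For instance, at w1:
  At w1: <>s is true, []s & <>s is false, so <>s | ([]s & <>s) is true.
    At w1: <>s requires s at some successor in {w1, w3, w4, w5, w6, w7}.
      s holds at w1, so <>s is true at w1.
    At w1: []s is false, <>s is true, so []s & <>s is false.
      At w1: []s requires s at every successor {w1, w3, w4, w5, w6, w7}.
        s fails at w4, so []s is false at w1.
      At w1: <>s requires s at some successor in {w1, w3, w4, w5, w6, w7}.
        s holds at w1, so <>s is true at w1.
Satisfying worlds: {w1, w2, w3, w4, w5, w6, w7}

w1, w2, w3, w4, w5, w6, w7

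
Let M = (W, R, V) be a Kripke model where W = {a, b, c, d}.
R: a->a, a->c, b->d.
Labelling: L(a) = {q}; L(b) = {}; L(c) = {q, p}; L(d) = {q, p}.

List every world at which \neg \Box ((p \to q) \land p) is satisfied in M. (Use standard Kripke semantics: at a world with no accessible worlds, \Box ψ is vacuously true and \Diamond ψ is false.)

a

Let φ = \neg \Box ((p \to q) \land p). Evaluate φ at each world:
  a (successors {a, c}): φ is true.
  b (successors {d}): φ is false.
  c (successors ∅): φ is false.
  d (successors ∅): φ is false.
For instance, at b:
  At b: \Box ((p \to q) \land p) is true, so \neg \Box ((p \to q) \land p) is false.
    At b: \Box ((p \to q) \land p) requires (p \to q) \land p at every successor {d}.
      At d: (p \to q) \land p is true.
    So \Box ((p \to q) \land p) is true at b.
Satisfying worlds: {a}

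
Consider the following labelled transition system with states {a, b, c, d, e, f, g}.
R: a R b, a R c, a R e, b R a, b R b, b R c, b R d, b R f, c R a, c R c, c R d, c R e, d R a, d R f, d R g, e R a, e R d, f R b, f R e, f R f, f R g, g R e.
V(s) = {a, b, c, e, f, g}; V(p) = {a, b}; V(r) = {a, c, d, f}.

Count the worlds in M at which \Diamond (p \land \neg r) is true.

Recall that \Diamond ψ holds at a world iff ψ holds at some accessible world.
Let φ = \Diamond (p \land \neg r). Evaluate φ at each world:
  a (successors {b, c, e}): φ is true.
  b (successors {a, b, c, d, f}): φ is true.
  c (successors {a, c, d, e}): φ is false.
  d (successors {a, f, g}): φ is false.
  e (successors {a, d}): φ is false.
  f (successors {b, e, f, g}): φ is true.
  g (successors {e}): φ is false.
For instance, at a:
  At a: \Diamond (p \land \neg r) requires p \land \neg r at some successor in {b, c, e}.
    p \land \neg r holds at b, so \Diamond (p \land \neg r) is true at a.
Satisfying worlds: {a, b, f}

3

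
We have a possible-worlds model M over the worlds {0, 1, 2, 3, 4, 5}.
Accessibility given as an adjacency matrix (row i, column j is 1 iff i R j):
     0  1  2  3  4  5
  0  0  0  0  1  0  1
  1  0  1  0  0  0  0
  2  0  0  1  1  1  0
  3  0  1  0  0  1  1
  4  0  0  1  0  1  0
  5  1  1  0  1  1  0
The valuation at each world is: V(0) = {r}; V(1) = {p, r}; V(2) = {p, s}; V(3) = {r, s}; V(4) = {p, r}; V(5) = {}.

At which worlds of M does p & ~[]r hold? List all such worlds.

2, 4

Let φ = p & ~[]r. Evaluate φ at each world:
  0 (successors {3, 5}): φ is false.
  1 (successors {1}): φ is false.
  2 (successors {2, 3, 4}): φ is true.
  3 (successors {1, 4, 5}): φ is false.
  4 (successors {2, 4}): φ is true.
  5 (successors {0, 1, 3, 4}): φ is false.
For instance, at 4:
  At 4: p is true, ~[]r is true, so p & ~[]r is true.
    At 4: []r is false, so ~[]r is true.
      At 4: []r requires r at every successor {2, 4}.
        r fails at 2, so []r is false at 4.
Satisfying worlds: {2, 4}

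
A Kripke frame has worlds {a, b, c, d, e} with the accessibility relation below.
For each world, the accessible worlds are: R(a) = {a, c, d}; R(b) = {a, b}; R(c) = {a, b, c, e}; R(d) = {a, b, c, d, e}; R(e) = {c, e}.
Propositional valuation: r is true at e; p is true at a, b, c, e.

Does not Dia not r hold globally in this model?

No

Let φ = not Dia not r. Evaluate φ at each world:
  a (successors {a, c, d}): φ is false.
  b (successors {a, b}): φ is false.
  c (successors {a, b, c, e}): φ is false.
  d (successors {a, b, c, d, e}): φ is false.
  e (successors {c, e}): φ is false.
Detail at a (counterexample):
  At a: Dia not r is true, so not Dia not r is false.
    At a: Dia not r requires not r at some successor in {a, c, d}.
      not r holds at a, so Dia not r is true at a.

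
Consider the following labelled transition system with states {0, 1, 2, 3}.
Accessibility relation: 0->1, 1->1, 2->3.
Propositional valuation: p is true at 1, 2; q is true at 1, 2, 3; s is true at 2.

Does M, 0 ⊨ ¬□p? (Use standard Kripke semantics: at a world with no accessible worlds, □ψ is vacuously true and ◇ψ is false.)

No

Recall that □ψ holds at a world iff ψ holds at every accessible world, and ◇ψ holds iff ψ holds at some accessible world.
At 0: □p is true, so ¬□p is false.
  At 0: □p requires p at every successor {1}.
    At 1: p is true.
  So □p is true at 0.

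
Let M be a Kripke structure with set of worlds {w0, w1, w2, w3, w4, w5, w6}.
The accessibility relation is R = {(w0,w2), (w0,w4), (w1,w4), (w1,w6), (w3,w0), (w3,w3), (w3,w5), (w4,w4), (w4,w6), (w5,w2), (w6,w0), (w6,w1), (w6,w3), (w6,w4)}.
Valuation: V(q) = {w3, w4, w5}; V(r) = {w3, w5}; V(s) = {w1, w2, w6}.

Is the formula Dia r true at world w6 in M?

Yes

Recall that Dia ψ holds at a world iff ψ holds at some accessible world.
At w6: Dia r requires r at some successor in {w0, w1, w3, w4}.
  r holds at w3, so Dia r is true at w6.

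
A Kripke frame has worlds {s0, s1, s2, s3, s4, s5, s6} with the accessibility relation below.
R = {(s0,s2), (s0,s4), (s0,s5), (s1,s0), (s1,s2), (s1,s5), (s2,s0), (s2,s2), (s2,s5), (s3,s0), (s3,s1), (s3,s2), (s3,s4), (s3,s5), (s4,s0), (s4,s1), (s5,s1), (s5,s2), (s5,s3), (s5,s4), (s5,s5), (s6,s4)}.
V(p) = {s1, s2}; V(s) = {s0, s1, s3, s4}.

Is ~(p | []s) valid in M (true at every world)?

No

Let φ = ~(p | []s). Evaluate φ at each world:
  s0 (successors {s2, s4, s5}): φ is true.
  s1 (successors {s0, s2, s5}): φ is false.
  s2 (successors {s0, s2, s5}): φ is false.
  s3 (successors {s0, s1, s2, s4, s5}): φ is true.
  s4 (successors {s0, s1}): φ is false.
  s5 (successors {s1, s2, s3, s4, s5}): φ is true.
  s6 (successors {s4}): φ is false.
Detail at s1 (counterexample):
  At s1: p | []s is true, so ~(p | []s) is false.
    At s1: p is true, []s is false, so p | []s is true.
      At s1: []s requires s at every successor {s0, s2, s5}.
        s fails at s2, so []s is false at s1.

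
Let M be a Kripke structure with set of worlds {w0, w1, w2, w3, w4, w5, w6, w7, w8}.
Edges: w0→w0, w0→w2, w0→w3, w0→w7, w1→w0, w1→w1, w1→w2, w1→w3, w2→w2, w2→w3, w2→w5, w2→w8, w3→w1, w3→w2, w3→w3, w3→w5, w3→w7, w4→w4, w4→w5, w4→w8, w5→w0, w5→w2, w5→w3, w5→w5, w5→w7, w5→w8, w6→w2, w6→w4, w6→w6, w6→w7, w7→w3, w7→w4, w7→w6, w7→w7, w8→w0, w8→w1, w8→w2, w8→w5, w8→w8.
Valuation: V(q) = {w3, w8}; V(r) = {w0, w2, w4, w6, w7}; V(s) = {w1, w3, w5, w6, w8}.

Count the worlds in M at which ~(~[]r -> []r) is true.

8

Let φ = ~(~[]r -> []r). Evaluate φ at each world:
  w0 (successors {w0, w2, w3, w7}): φ is true.
  w1 (successors {w0, w1, w2, w3}): φ is true.
  w2 (successors {w2, w3, w5, w8}): φ is true.
  w3 (successors {w1, w2, w3, w5, w7}): φ is true.
  w4 (successors {w4, w5, w8}): φ is true.
  w5 (successors {w0, w2, w3, w5, w7, w8}): φ is true.
  w6 (successors {w2, w4, w6, w7}): φ is false.
  w7 (successors {w3, w4, w6, w7}): φ is true.
  w8 (successors {w0, w1, w2, w5, w8}): φ is true.
For instance, at w2:
  At w2: ~[]r -> []r is false, so ~(~[]r -> []r) is true.
    At w2: ~[]r is true, []r is false, so ~[]r -> []r is false.
      At w2: []r is false, so ~[]r is true.
      At w2: []r requires r at every successor {w2, w3, w5, w8}.
        r fails at w3, so []r is false at w2.
Satisfying worlds: {w0, w1, w2, w3, w4, w5, w7, w8}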